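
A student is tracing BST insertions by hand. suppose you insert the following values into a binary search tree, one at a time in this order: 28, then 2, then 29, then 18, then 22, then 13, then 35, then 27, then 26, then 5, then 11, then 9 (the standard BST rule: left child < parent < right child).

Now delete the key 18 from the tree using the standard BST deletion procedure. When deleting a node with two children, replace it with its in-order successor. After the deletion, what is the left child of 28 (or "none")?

Insert 28: tree is empty, so 28 becomes the root.
Insert 2: 2 < 28 → go left. Place as left child of 28.
Insert 29: 29 > 28 → go right. Place as right child of 28.
Insert 18: 18 < 28 → go left; 18 > 2 → go right. Place as right child of 2.
Insert 22: 22 < 28 → go left; 22 > 2 → go right; 22 > 18 → go right. Place as right child of 18.
Insert 13: 13 < 28 → go left; 13 > 2 → go right; 13 < 18 → go left. Place as left child of 18.
Insert 35: 35 > 28 → go right; 35 > 29 → go right. Place as right child of 29.
Insert 27: 27 < 28 → go left; 27 > 2 → go right; 27 > 18 → go right; 27 > 22 → go right. Place as right child of 22.
Insert 26: 26 < 28 → go left; 26 > 2 → go right; 26 > 18 → go right; 26 > 22 → go right; 26 < 27 → go left. Place as left child of 27.
Insert 5: 5 < 28 → go left; 5 > 2 → go right; 5 < 18 → go left; 5 < 13 → go left. Place as left child of 13.
Insert 11: 11 < 28 → go left; 11 > 2 → go right; 11 < 18 → go left; 11 < 13 → go left; 11 > 5 → go right. Place as right child of 5.
Insert 9: 9 < 28 → go left; 9 > 2 → go right; 9 < 18 → go left; 9 < 13 → go left; 9 > 5 → go right; 9 < 11 → go left. Place as left child of 11.

Delete 18 (two children — replace with in-order successor).
After deletion, 28's left child: 2.

2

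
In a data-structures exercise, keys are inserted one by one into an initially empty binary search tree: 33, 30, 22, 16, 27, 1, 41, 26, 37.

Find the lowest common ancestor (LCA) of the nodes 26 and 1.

22

33: root
30: left child of 33 (depth 1)
22: left child of 30 (depth 2)
16: left child of 22 (depth 3)
27: right child of 22 (depth 3)
1: left child of 16 (depth 4)
41: right child of 33 (depth 1)
26: left child of 27 (depth 4)
37: left child of 41 (depth 2)

Path to 26: 33 → 30 → 22 → 27 → 26
Path to 1: 33 → 30 → 22 → 16 → 1
The paths share a prefix ending at 22, then split left and right.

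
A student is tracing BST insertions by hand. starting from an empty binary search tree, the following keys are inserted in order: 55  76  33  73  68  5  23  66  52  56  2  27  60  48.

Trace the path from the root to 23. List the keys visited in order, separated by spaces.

55 33 5 23

Insert 55: tree is empty, so 55 becomes the root.
Insert 76: 76 > 55 → go right. Place as right child of 55.
Insert 33: 33 < 55 → go left. Place as left child of 55.
Insert 73: 73 > 55 → go right; 73 < 76 → go left. Place as left child of 76.
Insert 68: 68 > 55 → go right; 68 < 76 → go left; 68 < 73 → go left. Place as left child of 73.
Insert 5: 5 < 55 → go left; 5 < 33 → go left. Place as left child of 33.
Insert 23: 23 < 55 → go left; 23 < 33 → go left; 23 > 5 → go right. Place as right child of 5.
Insert 66: 66 > 55 → go right; 66 < 76 → go left; 66 < 73 → go left; 66 < 68 → go left. Place as left child of 68.
Insert 52: 52 < 55 → go left; 52 > 33 → go right. Place as right child of 33.
Insert 56: 56 > 55 → go right; 56 < 76 → go left; 56 < 73 → go left; 56 < 68 → go left; 56 < 66 → go left. Place as left child of 66.
Insert 2: 2 < 55 → go left; 2 < 33 → go left; 2 < 5 → go left. Place as left child of 5.
Insert 27: 27 < 55 → go left; 27 < 33 → go left; 27 > 5 → go right; 27 > 23 → go right. Place as right child of 23.
Insert 60: 60 > 55 → go right; 60 < 76 → go left; 60 < 73 → go left; 60 < 68 → go left; 60 < 66 → go left; 60 > 56 → go right. Place as right child of 56.
Insert 48: 48 < 55 → go left; 48 > 33 → go right; 48 < 52 → go left. Place as left child of 52.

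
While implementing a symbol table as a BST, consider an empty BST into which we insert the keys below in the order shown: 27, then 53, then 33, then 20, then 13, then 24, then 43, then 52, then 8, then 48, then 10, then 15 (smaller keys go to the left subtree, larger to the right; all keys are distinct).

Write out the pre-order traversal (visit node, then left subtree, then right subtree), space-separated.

27 20 13 8 10 15 24 53 33 43 52 48

Resulting structure (node: left, right):
  27: L=20, R=53
  53: L=33, R=–
  33: L=–, R=43
  20: L=13, R=24
  13: L=8, R=15
  24: L=–, R=–
  43: L=–, R=52
  52: L=48, R=–
  8: L=–, R=10
  48: L=–, R=–
  10: L=–, R=–
  15: L=–, R=–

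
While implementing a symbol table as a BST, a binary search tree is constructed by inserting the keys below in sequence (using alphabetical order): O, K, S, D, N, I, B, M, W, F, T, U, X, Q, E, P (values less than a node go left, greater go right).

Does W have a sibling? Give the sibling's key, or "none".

O: root
K: left child of O (depth 1)
S: right child of O (depth 1)
D: left child of K (depth 2)
N: right child of K (depth 2)
I: right child of D (depth 3)
B: left child of D (depth 3)
M: left child of N (depth 3)
W: right child of S (depth 2)
F: left child of I (depth 4)
T: left child of W (depth 3)
U: right child of T (depth 4)
X: right child of W (depth 3)
Q: left child of S (depth 2)
E: left child of F (depth 5)
P: left child of Q (depth 3)

W's parent is S; the other child of S is Q.

Q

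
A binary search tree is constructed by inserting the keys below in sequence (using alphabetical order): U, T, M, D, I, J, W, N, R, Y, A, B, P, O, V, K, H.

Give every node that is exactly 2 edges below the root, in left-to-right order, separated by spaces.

U: root
T: left child of U (depth 1)
M: left child of T (depth 2)
D: left child of M (depth 3)
I: right child of D (depth 4)
J: right child of I (depth 5)
W: right child of U (depth 1)
N: right child of M (depth 3)
R: right child of N (depth 4)
Y: right child of W (depth 2)
A: left child of D (depth 4)
B: right child of A (depth 5)
P: left child of R (depth 5)
O: left child of P (depth 6)
V: left child of W (depth 2)
K: right child of J (depth 6)
H: left child of I (depth 5)

M V Y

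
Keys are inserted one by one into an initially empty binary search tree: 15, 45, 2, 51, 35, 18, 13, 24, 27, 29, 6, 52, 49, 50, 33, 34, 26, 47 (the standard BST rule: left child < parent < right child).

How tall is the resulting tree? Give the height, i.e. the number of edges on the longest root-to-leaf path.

8

Resulting structure (node: left, right):
  15: L=2, R=45
  45: L=35, R=51
  2: L=–, R=13
  51: L=49, R=52
  35: L=18, R=–
  18: L=–, R=24
  13: L=6, R=–
  24: L=–, R=27
  27: L=26, R=29
  29: L=–, R=33
  6: L=–, R=–
  52: L=–, R=–
  49: L=47, R=50
  50: L=–, R=–
  33: L=–, R=34
  34: L=–, R=–
  26: L=–, R=–
  47: L=–, R=–

The deepest node is 34 at depth 8.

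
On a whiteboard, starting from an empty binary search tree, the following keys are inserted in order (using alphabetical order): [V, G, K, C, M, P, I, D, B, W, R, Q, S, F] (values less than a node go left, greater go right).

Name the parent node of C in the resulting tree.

Insert V: tree is empty, so V becomes the root.
Insert G: G < V → go left. Place as left child of V.
Insert K: K < V → go left; K > G → go right. Place as right child of G.
Insert C: C < V → go left; C < G → go left. Place as left child of G.
Insert M: M < V → go left; M > G → go right; M > K → go right. Place as right child of K.
Insert P: P < V → go left; P > G → go right; P > K → go right; P > M → go right. Place as right child of M.
Insert I: I < V → go left; I > G → go right; I < K → go left. Place as left child of K.
Insert D: D < V → go left; D < G → go left; D > C → go right. Place as right child of C.
Insert B: B < V → go left; B < G → go left; B < C → go left. Place as left child of C.
Insert W: W > V → go right. Place as right child of V.
Insert R: R < V → go left; R > G → go right; R > K → go right; R > M → go right; R > P → go right. Place as right child of P.
Insert Q: Q < V → go left; Q > G → go right; Q > K → go right; Q > M → go right; Q > P → go right; Q < R → go left. Place as left child of R.
Insert S: S < V → go left; S > G → go right; S > K → go right; S > M → go right; S > P → go right; S > R → go right. Place as right child of R.
Insert F: F < V → go left; F < G → go left; F > C → go right; F > D → go right. Place as right child of D.

G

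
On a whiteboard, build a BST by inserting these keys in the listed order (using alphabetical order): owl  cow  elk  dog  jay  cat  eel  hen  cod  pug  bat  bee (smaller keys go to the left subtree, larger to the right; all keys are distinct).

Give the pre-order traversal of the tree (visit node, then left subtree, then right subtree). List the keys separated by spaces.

owl cow cat bat bee cod elk dog eel jay hen pug

Resulting structure (node: left, right):
  owl: L=cow, R=pug
  cow: L=cat, R=elk
  elk: L=dog, R=jay
  dog: L=–, R=eel
  jay: L=hen, R=–
  cat: L=bat, R=cod
  eel: L=–, R=–
  hen: L=–, R=–
  cod: L=–, R=–
  pug: L=–, R=–
  bat: L=–, R=bee
  bee: L=–, R=–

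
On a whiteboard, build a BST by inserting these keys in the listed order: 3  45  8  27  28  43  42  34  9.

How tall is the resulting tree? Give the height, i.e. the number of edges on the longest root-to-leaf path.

Insert 3: tree is empty, so 3 becomes the root.
Insert 45: 45 > 3 → go right. Place as right child of 3.
Insert 8: 8 > 3 → go right; 8 < 45 → go left. Place as left child of 45.
Insert 27: 27 > 3 → go right; 27 < 45 → go left; 27 > 8 → go right. Place as right child of 8.
Insert 28: 28 > 3 → go right; 28 < 45 → go left; 28 > 8 → go right; 28 > 27 → go right. Place as right child of 27.
Insert 43: 43 > 3 → go right; 43 < 45 → go left; 43 > 8 → go right; 43 > 27 → go right; 43 > 28 → go right. Place as right child of 28.
Insert 42: 42 > 3 → go right; 42 < 45 → go left; 42 > 8 → go right; 42 > 27 → go right; 42 > 28 → go right; 42 < 43 → go left. Place as left child of 43.
Insert 34: 34 > 3 → go right; 34 < 45 → go left; 34 > 8 → go right; 34 > 27 → go right; 34 > 28 → go right; 34 < 43 → go left; 34 < 42 → go left. Place as left child of 42.
Insert 9: 9 > 3 → go right; 9 < 45 → go left; 9 > 8 → go right; 9 < 27 → go left. Place as left child of 27.

The deepest node is 34 at depth 7.

7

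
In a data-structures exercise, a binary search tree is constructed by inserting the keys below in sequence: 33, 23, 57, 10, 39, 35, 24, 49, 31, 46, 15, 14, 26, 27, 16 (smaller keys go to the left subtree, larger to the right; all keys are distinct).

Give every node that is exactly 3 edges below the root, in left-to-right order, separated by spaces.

15 31 35 49

33: root
23: left child of 33 (depth 1)
57: right child of 33 (depth 1)
10: left child of 23 (depth 2)
39: left child of 57 (depth 2)
35: left child of 39 (depth 3)
24: right child of 23 (depth 2)
49: right child of 39 (depth 3)
31: right child of 24 (depth 3)
46: left child of 49 (depth 4)
15: right child of 10 (depth 3)
14: left child of 15 (depth 4)
26: left child of 31 (depth 4)
27: right child of 26 (depth 5)
16: right child of 15 (depth 4)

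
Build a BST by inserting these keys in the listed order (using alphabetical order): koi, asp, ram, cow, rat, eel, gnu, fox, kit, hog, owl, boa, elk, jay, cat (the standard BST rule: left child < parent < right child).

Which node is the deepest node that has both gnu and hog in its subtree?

gnu

Resulting structure (node: left, right):
  koi: L=asp, R=ram
  asp: L=–, R=cow
  ram: L=owl, R=rat
  cow: L=boa, R=eel
  rat: L=–, R=–
  eel: L=–, R=gnu
  gnu: L=fox, R=kit
  fox: L=elk, R=–
  kit: L=hog, R=–
  hog: L=–, R=jay
  owl: L=–, R=–
  boa: L=–, R=cat
  elk: L=–, R=–
  jay: L=–, R=–
  cat: L=–, R=–

Path to gnu: koi → asp → cow → eel → gnu
Path to hog: koi → asp → cow → eel → gnu → kit → hog
gnu lies on both paths and is an ancestor of the other node.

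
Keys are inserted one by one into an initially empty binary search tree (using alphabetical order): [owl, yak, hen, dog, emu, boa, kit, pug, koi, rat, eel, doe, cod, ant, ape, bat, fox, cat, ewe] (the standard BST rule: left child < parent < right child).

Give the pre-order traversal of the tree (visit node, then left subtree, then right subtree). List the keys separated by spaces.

Insert owl: tree is empty, so owl becomes the root.
Insert yak: yak > owl → go right. Place as right child of owl.
Insert hen: hen < owl → go left. Place as left child of owl.
Insert dog: dog < owl → go left; dog < hen → go left. Place as left child of hen.
Insert emu: emu < owl → go left; emu < hen → go left; emu > dog → go right. Place as right child of dog.
Insert boa: boa < owl → go left; boa < hen → go left; boa < dog → go left. Place as left child of dog.
Insert kit: kit < owl → go left; kit > hen → go right. Place as right child of hen.
Insert pug: pug > owl → go right; pug < yak → go left. Place as left child of yak.
Insert koi: koi < owl → go left; koi > hen → go right; koi > kit → go right. Place as right child of kit.
Insert rat: rat > owl → go right; rat < yak → go left; rat > pug → go right. Place as right child of pug.
Insert eel: eel < owl → go left; eel < hen → go left; eel > dog → go right; eel < emu → go left. Place as left child of emu.
Insert doe: doe < owl → go left; doe < hen → go left; doe < dog → go left; doe > boa → go right. Place as right child of boa.
Insert cod: cod < owl → go left; cod < hen → go left; cod < dog → go left; cod > boa → go right; cod < doe → go left. Place as left child of doe.
Insert ant: ant < owl → go left; ant < hen → go left; ant < dog → go left; ant < boa → go left. Place as left child of boa.
Insert ape: ape < owl → go left; ape < hen → go left; ape < dog → go left; ape < boa → go left; ape > ant → go right. Place as right child of ant.
Insert bat: bat < owl → go left; bat < hen → go left; bat < dog → go left; bat < boa → go left; bat > ant → go right; bat > ape → go right. Place as right child of ape.
Insert fox: fox < owl → go left; fox < hen → go left; fox > dog → go right; fox > emu → go right. Place as right child of emu.
Insert cat: cat < owl → go left; cat < hen → go left; cat < dog → go left; cat > boa → go right; cat < doe → go left; cat < cod → go left. Place as left child of cod.
Insert ewe: ewe < owl → go left; ewe < hen → go left; ewe > dog → go right; ewe > emu → go right; ewe < fox → go left. Place as left child of fox.

owl hen dog boa ant ape bat doe cod cat emu eel fox ewe kit koi yak pug rat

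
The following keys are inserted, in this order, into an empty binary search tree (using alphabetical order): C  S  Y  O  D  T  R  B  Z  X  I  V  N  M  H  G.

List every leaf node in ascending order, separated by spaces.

B G M R V Z

Insert C: tree is empty, so C becomes the root.
Insert S: S > C → go right. Place as right child of C.
Insert Y: Y > C → go right; Y > S → go right. Place as right child of S.
Insert O: O > C → go right; O < S → go left. Place as left child of S.
Insert D: D > C → go right; D < S → go left; D < O → go left. Place as left child of O.
Insert T: T > C → go right; T > S → go right; T < Y → go left. Place as left child of Y.
Insert R: R > C → go right; R < S → go left; R > O → go right. Place as right child of O.
Insert B: B < C → go left. Place as left child of C.
Insert Z: Z > C → go right; Z > S → go right; Z > Y → go right. Place as right child of Y.
Insert X: X > C → go right; X > S → go right; X < Y → go left; X > T → go right. Place as right child of T.
Insert I: I > C → go right; I < S → go left; I < O → go left; I > D → go right. Place as right child of D.
Insert V: V > C → go right; V > S → go right; V < Y → go left; V > T → go right; V < X → go left. Place as left child of X.
Insert N: N > C → go right; N < S → go left; N < O → go left; N > D → go right; N > I → go right. Place as right child of I.
Insert M: M > C → go right; M < S → go left; M < O → go left; M > D → go right; M > I → go right; M < N → go left. Place as left child of N.
Insert H: H > C → go right; H < S → go left; H < O → go left; H > D → go right; H < I → go left. Place as left child of I.
Insert G: G > C → go right; G < S → go left; G < O → go left; G > D → go right; G < I → go left; G < H → go left. Place as left child of H.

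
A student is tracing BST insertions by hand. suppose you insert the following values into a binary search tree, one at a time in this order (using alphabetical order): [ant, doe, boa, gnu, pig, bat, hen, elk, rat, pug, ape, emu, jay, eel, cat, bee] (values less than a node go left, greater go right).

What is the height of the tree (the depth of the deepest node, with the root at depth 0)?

Insert ant: tree is empty, so ant becomes the root.
Insert doe: doe > ant → go right. Place as right child of ant.
Insert boa: boa > ant → go right; boa < doe → go left. Place as left child of doe.
Insert gnu: gnu > ant → go right; gnu > doe → go right. Place as right child of doe.
Insert pig: pig > ant → go right; pig > doe → go right; pig > gnu → go right. Place as right child of gnu.
Insert bat: bat > ant → go right; bat < doe → go left; bat < boa → go left. Place as left child of boa.
Insert hen: hen > ant → go right; hen > doe → go right; hen > gnu → go right; hen < pig → go left. Place as left child of pig.
Insert elk: elk > ant → go right; elk > doe → go right; elk < gnu → go left. Place as left child of gnu.
Insert rat: rat > ant → go right; rat > doe → go right; rat > gnu → go right; rat > pig → go right. Place as right child of pig.
Insert pug: pug > ant → go right; pug > doe → go right; pug > gnu → go right; pug > pig → go right; pug < rat → go left. Place as left child of rat.
Insert ape: ape > ant → go right; ape < doe → go left; ape < boa → go left; ape < bat → go left. Place as left child of bat.
Insert emu: emu > ant → go right; emu > doe → go right; emu < gnu → go left; emu > elk → go right. Place as right child of elk.
Insert jay: jay > ant → go right; jay > doe → go right; jay > gnu → go right; jay < pig → go left; jay > hen → go right. Place as right child of hen.
Insert eel: eel > ant → go right; eel > doe → go right; eel < gnu → go left; eel < elk → go left. Place as left child of elk.
Insert cat: cat > ant → go right; cat < doe → go left; cat > boa → go right. Place as right child of boa.
Insert bee: bee > ant → go right; bee < doe → go left; bee < boa → go left; bee > bat → go right. Place as right child of bat.

The deepest node is pug at depth 5.

5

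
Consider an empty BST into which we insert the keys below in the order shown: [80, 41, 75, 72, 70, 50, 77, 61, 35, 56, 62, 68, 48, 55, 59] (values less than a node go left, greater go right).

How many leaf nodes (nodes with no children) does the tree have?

6

80: root
41: left child of 80 (depth 1)
75: right child of 41 (depth 2)
72: left child of 75 (depth 3)
70: left child of 72 (depth 4)
50: left child of 70 (depth 5)
77: right child of 75 (depth 3)
61: right child of 50 (depth 6)
35: left child of 41 (depth 2)
56: left child of 61 (depth 7)
62: right child of 61 (depth 7)
68: right child of 62 (depth 8)
48: left child of 50 (depth 6)
55: left child of 56 (depth 8)
59: right child of 56 (depth 8)

Leaves: 35, 48, 55, 59, 68, 77 — 6 in total.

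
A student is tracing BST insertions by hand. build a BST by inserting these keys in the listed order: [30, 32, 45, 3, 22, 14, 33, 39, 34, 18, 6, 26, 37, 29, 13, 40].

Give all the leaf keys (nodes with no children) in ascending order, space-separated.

30: root
32: right child of 30 (depth 1)
45: right child of 32 (depth 2)
3: left child of 30 (depth 1)
22: right child of 3 (depth 2)
14: left child of 22 (depth 3)
33: left child of 45 (depth 3)
39: right child of 33 (depth 4)
34: left child of 39 (depth 5)
18: right child of 14 (depth 4)
6: left child of 14 (depth 4)
26: right child of 22 (depth 3)
37: right child of 34 (depth 6)
29: right child of 26 (depth 4)
13: right child of 6 (depth 5)
40: right child of 39 (depth 5)

13 18 29 37 40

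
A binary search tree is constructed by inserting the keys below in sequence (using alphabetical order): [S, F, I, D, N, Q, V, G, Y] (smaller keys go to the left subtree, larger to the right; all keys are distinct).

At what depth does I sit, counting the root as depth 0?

2

S: root
F: left child of S (depth 1)
I: right child of F (depth 2)
D: left child of F (depth 2)
N: right child of I (depth 3)
Q: right child of N (depth 4)
V: right child of S (depth 1)
G: left child of I (depth 3)
Y: right child of V (depth 2)

Path to I: S → F → I, which is 2 edges.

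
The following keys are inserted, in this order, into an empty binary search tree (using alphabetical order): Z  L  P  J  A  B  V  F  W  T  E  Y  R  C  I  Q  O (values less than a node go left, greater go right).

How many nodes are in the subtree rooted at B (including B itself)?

Insert Z: tree is empty, so Z becomes the root.
Insert L: L < Z → go left. Place as left child of Z.
Insert P: P < Z → go left; P > L → go right. Place as right child of L.
Insert J: J < Z → go left; J < L → go left. Place as left child of L.
Insert A: A < Z → go left; A < L → go left; A < J → go left. Place as left child of J.
Insert B: B < Z → go left; B < L → go left; B < J → go left; B > A → go right. Place as right child of A.
Insert V: V < Z → go left; V > L → go right; V > P → go right. Place as right child of P.
Insert F: F < Z → go left; F < L → go left; F < J → go left; F > A → go right; F > B → go right. Place as right child of B.
Insert W: W < Z → go left; W > L → go right; W > P → go right; W > V → go right. Place as right child of V.
Insert T: T < Z → go left; T > L → go right; T > P → go right; T < V → go left. Place as left child of V.
Insert E: E < Z → go left; E < L → go left; E < J → go left; E > A → go right; E > B → go right; E < F → go left. Place as left child of F.
Insert Y: Y < Z → go left; Y > L → go right; Y > P → go right; Y > V → go right; Y > W → go right. Place as right child of W.
Insert R: R < Z → go left; R > L → go right; R > P → go right; R < V → go left; R < T → go left. Place as left child of T.
Insert C: C < Z → go left; C < L → go left; C < J → go left; C > A → go right; C > B → go right; C < F → go left; C < E → go left. Place as left child of E.
Insert I: I < Z → go left; I < L → go left; I < J → go left; I > A → go right; I > B → go right; I > F → go right. Place as right child of F.
Insert Q: Q < Z → go left; Q > L → go right; Q > P → go right; Q < V → go left; Q < T → go left; Q < R → go left. Place as left child of R.
Insert O: O < Z → go left; O > L → go right; O < P → go left. Place as left child of P.

Subtree rooted at B contains: B, F, E, C, I — 5 nodes.

5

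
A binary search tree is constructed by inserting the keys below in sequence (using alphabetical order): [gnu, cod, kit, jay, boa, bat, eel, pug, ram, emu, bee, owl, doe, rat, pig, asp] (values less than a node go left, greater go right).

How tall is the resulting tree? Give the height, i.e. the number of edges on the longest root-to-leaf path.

4

gnu: root
cod: left child of gnu (depth 1)
kit: right child of gnu (depth 1)
jay: left child of kit (depth 2)
boa: left child of cod (depth 2)
bat: left child of boa (depth 3)
eel: right child of cod (depth 2)
pug: right child of kit (depth 2)
ram: right child of pug (depth 3)
emu: right child of eel (depth 3)
bee: right child of bat (depth 4)
owl: left child of pug (depth 3)
doe: left child of eel (depth 3)
rat: right child of ram (depth 4)
pig: right child of owl (depth 4)
asp: left child of bat (depth 4)

The deepest node is bee at depth 4.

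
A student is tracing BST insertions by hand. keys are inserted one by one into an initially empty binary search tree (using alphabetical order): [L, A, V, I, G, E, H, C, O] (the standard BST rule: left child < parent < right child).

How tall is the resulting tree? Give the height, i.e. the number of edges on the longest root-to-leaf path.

Insert L: tree is empty, so L becomes the root.
Insert A: A < L → go left. Place as left child of L.
Insert V: V > L → go right. Place as right child of L.
Insert I: I < L → go left; I > A → go right. Place as right child of A.
Insert G: G < L → go left; G > A → go right; G < I → go left. Place as left child of I.
Insert E: E < L → go left; E > A → go right; E < I → go left; E < G → go left. Place as left child of G.
Insert H: H < L → go left; H > A → go right; H < I → go left; H > G → go right. Place as right child of G.
Insert C: C < L → go left; C > A → go right; C < I → go left; C < G → go left; C < E → go left. Place as left child of E.
Insert O: O > L → go right; O < V → go left. Place as left child of V.

The deepest node is C at depth 5.

5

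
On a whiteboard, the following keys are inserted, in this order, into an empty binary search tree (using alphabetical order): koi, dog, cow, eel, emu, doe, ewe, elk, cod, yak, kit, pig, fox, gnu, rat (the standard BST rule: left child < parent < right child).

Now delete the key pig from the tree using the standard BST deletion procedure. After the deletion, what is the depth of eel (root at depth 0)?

koi: root
dog: left child of koi (depth 1)
cow: left child of dog (depth 2)
eel: right child of dog (depth 2)
emu: right child of eel (depth 3)
doe: right child of cow (depth 3)
ewe: right child of emu (depth 4)
elk: left child of emu (depth 4)
cod: left child of cow (depth 3)
yak: right child of koi (depth 1)
kit: right child of ewe (depth 5)
pig: left child of yak (depth 2)
fox: left child of kit (depth 6)
gnu: right child of fox (depth 7)
rat: right child of pig (depth 3)

Delete pig (at most one child — splice it out).
After deletion, path to eel: koi → dog → eel.

2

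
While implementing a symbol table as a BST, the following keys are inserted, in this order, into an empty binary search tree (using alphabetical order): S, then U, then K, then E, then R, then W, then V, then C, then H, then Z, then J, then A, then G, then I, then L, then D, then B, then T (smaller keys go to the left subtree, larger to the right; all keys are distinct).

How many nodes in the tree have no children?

Insert S: tree is empty, so S becomes the root.
Insert U: U > S → go right. Place as right child of S.
Insert K: K < S → go left. Place as left child of S.
Insert E: E < S → go left; E < K → go left. Place as left child of K.
Insert R: R < S → go left; R > K → go right. Place as right child of K.
Insert W: W > S → go right; W > U → go right. Place as right child of U.
Insert V: V > S → go right; V > U → go right; V < W → go left. Place as left child of W.
Insert C: C < S → go left; C < K → go left; C < E → go left. Place as left child of E.
Insert H: H < S → go left; H < K → go left; H > E → go right. Place as right child of E.
Insert Z: Z > S → go right; Z > U → go right; Z > W → go right. Place as right child of W.
Insert J: J < S → go left; J < K → go left; J > E → go right; J > H → go right. Place as right child of H.
Insert A: A < S → go left; A < K → go left; A < E → go left; A < C → go left. Place as left child of C.
Insert G: G < S → go left; G < K → go left; G > E → go right; G < H → go left. Place as left child of H.
Insert I: I < S → go left; I < K → go left; I > E → go right; I > H → go right; I < J → go left. Place as left child of J.
Insert L: L < S → go left; L > K → go right; L < R → go left. Place as left child of R.
Insert D: D < S → go left; D < K → go left; D < E → go left; D > C → go right. Place as right child of C.
Insert B: B < S → go left; B < K → go left; B < E → go left; B < C → go left; B > A → go right. Place as right child of A.
Insert T: T > S → go right; T < U → go left. Place as left child of U.

Leaves: B, D, G, I, L, T, V, Z — 8 in total.

8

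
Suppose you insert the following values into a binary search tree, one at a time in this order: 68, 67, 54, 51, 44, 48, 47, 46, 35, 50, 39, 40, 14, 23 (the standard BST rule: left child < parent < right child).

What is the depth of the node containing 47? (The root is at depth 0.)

Insert 68: tree is empty, so 68 becomes the root.
Insert 67: 67 < 68 → go left. Place as left child of 68.
Insert 54: 54 < 68 → go left; 54 < 67 → go left. Place as left child of 67.
Insert 51: 51 < 68 → go left; 51 < 67 → go left; 51 < 54 → go left. Place as left child of 54.
Insert 44: 44 < 68 → go left; 44 < 67 → go left; 44 < 54 → go left; 44 < 51 → go left. Place as left child of 51.
Insert 48: 48 < 68 → go left; 48 < 67 → go left; 48 < 54 → go left; 48 < 51 → go left; 48 > 44 → go right. Place as right child of 44.
Insert 47: 47 < 68 → go left; 47 < 67 → go left; 47 < 54 → go left; 47 < 51 → go left; 47 > 44 → go right; 47 < 48 → go left. Place as left child of 48.
Insert 46: 46 < 68 → go left; 46 < 67 → go left; 46 < 54 → go left; 46 < 51 → go left; 46 > 44 → go right; 46 < 48 → go left; 46 < 47 → go left. Place as left child of 47.
Insert 35: 35 < 68 → go left; 35 < 67 → go left; 35 < 54 → go left; 35 < 51 → go left; 35 < 44 → go left. Place as left child of 44.
Insert 50: 50 < 68 → go left; 50 < 67 → go left; 50 < 54 → go left; 50 < 51 → go left; 50 > 44 → go right; 50 > 48 → go right. Place as right child of 48.
Insert 39: 39 < 68 → go left; 39 < 67 → go left; 39 < 54 → go left; 39 < 51 → go left; 39 < 44 → go left; 39 > 35 → go right. Place as right child of 35.
Insert 40: 40 < 68 → go left; 40 < 67 → go left; 40 < 54 → go left; 40 < 51 → go left; 40 < 44 → go left; 40 > 35 → go right; 40 > 39 → go right. Place as right child of 39.
Insert 14: 14 < 68 → go left; 14 < 67 → go left; 14 < 54 → go left; 14 < 51 → go left; 14 < 44 → go left; 14 < 35 → go left. Place as left child of 35.
Insert 23: 23 < 68 → go left; 23 < 67 → go left; 23 < 54 → go left; 23 < 51 → go left; 23 < 44 → go left; 23 < 35 → go left; 23 > 14 → go right. Place as right child of 14.

Path to 47: 68 → 67 → 54 → 51 → 44 → 48 → 47, which is 6 edges.

6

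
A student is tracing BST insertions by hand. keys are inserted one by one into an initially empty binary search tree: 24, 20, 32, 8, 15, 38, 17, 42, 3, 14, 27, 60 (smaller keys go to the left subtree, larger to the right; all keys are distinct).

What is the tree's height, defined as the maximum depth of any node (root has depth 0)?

Insert 24: tree is empty, so 24 becomes the root.
Insert 20: 20 < 24 → go left. Place as left child of 24.
Insert 32: 32 > 24 → go right. Place as right child of 24.
Insert 8: 8 < 24 → go left; 8 < 20 → go left. Place as left child of 20.
Insert 15: 15 < 24 → go left; 15 < 20 → go left; 15 > 8 → go right. Place as right child of 8.
Insert 38: 38 > 24 → go right; 38 > 32 → go right. Place as right child of 32.
Insert 17: 17 < 24 → go left; 17 < 20 → go left; 17 > 8 → go right; 17 > 15 → go right. Place as right child of 15.
Insert 42: 42 > 24 → go right; 42 > 32 → go right; 42 > 38 → go right. Place as right child of 38.
Insert 3: 3 < 24 → go left; 3 < 20 → go left; 3 < 8 → go left. Place as left child of 8.
Insert 14: 14 < 24 → go left; 14 < 20 → go left; 14 > 8 → go right; 14 < 15 → go left. Place as left child of 15.
Insert 27: 27 > 24 → go right; 27 < 32 → go left. Place as left child of 32.
Insert 60: 60 > 24 → go right; 60 > 32 → go right; 60 > 38 → go right; 60 > 42 → go right. Place as right child of 42.

The deepest node is 17 at depth 4.

4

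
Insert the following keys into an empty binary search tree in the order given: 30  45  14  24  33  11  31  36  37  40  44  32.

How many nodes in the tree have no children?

Resulting structure (node: left, right):
  30: L=14, R=45
  45: L=33, R=–
  14: L=11, R=24
  24: L=–, R=–
  33: L=31, R=36
  11: L=–, R=–
  31: L=–, R=32
  36: L=–, R=37
  37: L=–, R=40
  40: L=–, R=44
  44: L=–, R=–
  32: L=–, R=–

Leaves: 11, 24, 32, 44 — 4 in total.

4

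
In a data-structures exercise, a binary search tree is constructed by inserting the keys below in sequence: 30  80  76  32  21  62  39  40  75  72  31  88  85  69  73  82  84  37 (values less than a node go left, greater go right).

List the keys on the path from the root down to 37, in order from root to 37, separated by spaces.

Resulting structure (node: left, right):
  30: L=21, R=80
  80: L=76, R=88
  76: L=32, R=–
  32: L=31, R=62
  21: L=–, R=–
  62: L=39, R=75
  39: L=37, R=40
  40: L=–, R=–
  75: L=72, R=–
  72: L=69, R=73
  31: L=–, R=–
  88: L=85, R=–
  85: L=82, R=–
  69: L=–, R=–
  73: L=–, R=–
  82: L=–, R=84
  84: L=–, R=–
  37: L=–, R=–

30 80 76 32 62 39 37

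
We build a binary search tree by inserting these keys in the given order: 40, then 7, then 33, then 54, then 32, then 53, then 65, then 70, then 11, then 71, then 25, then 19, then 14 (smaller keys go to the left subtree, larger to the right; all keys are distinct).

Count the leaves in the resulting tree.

40: root
7: left child of 40 (depth 1)
33: right child of 7 (depth 2)
54: right child of 40 (depth 1)
32: left child of 33 (depth 3)
53: left child of 54 (depth 2)
65: right child of 54 (depth 2)
70: right child of 65 (depth 3)
11: left child of 32 (depth 4)
71: right child of 70 (depth 4)
25: right child of 11 (depth 5)
19: left child of 25 (depth 6)
14: left child of 19 (depth 7)

Leaves: 14, 53, 71 — 3 in total.

3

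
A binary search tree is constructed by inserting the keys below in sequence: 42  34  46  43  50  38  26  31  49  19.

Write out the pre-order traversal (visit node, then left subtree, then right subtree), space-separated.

42 34 26 19 31 38 46 43 50 49

Insert 42: tree is empty, so 42 becomes the root.
Insert 34: 34 < 42 → go left. Place as left child of 42.
Insert 46: 46 > 42 → go right. Place as right child of 42.
Insert 43: 43 > 42 → go right; 43 < 46 → go left. Place as left child of 46.
Insert 50: 50 > 42 → go right; 50 > 46 → go right. Place as right child of 46.
Insert 38: 38 < 42 → go left; 38 > 34 → go right. Place as right child of 34.
Insert 26: 26 < 42 → go left; 26 < 34 → go left. Place as left child of 34.
Insert 31: 31 < 42 → go left; 31 < 34 → go left; 31 > 26 → go right. Place as right child of 26.
Insert 49: 49 > 42 → go right; 49 > 46 → go right; 49 < 50 → go left. Place as left child of 50.
Insert 19: 19 < 42 → go left; 19 < 34 → go left; 19 < 26 → go left. Place as left child of 26.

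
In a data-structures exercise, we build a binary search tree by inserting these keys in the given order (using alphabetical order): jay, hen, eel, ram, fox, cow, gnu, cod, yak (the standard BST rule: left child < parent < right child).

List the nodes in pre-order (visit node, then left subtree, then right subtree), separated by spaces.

jay hen eel cow cod fox gnu ram yak

Insert jay: tree is empty, so jay becomes the root.
Insert hen: hen < jay → go left. Place as left child of jay.
Insert eel: eel < jay → go left; eel < hen → go left. Place as left child of hen.
Insert ram: ram > jay → go right. Place as right child of jay.
Insert fox: fox < jay → go left; fox < hen → go left; fox > eel → go right. Place as right child of eel.
Insert cow: cow < jay → go left; cow < hen → go left; cow < eel → go left. Place as left child of eel.
Insert gnu: gnu < jay → go left; gnu < hen → go left; gnu > eel → go right; gnu > fox → go right. Place as right child of fox.
Insert cod: cod < jay → go left; cod < hen → go left; cod < eel → go left; cod < cow → go left. Place as left child of cow.
Insert yak: yak > jay → go right; yak > ram → go right. Place as right child of ram.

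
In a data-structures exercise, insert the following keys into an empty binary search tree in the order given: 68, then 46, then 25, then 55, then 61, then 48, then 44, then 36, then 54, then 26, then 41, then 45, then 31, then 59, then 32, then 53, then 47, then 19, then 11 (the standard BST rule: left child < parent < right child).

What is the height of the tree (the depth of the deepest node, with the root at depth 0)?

7

68: root
46: left child of 68 (depth 1)
25: left child of 46 (depth 2)
55: right child of 46 (depth 2)
61: right child of 55 (depth 3)
48: left child of 55 (depth 3)
44: right child of 25 (depth 3)
36: left child of 44 (depth 4)
54: right child of 48 (depth 4)
26: left child of 36 (depth 5)
41: right child of 36 (depth 5)
45: right child of 44 (depth 4)
31: right child of 26 (depth 6)
59: left child of 61 (depth 4)
32: right child of 31 (depth 7)
53: left child of 54 (depth 5)
47: left child of 48 (depth 4)
19: left child of 25 (depth 3)
11: left child of 19 (depth 4)

The deepest node is 32 at depth 7.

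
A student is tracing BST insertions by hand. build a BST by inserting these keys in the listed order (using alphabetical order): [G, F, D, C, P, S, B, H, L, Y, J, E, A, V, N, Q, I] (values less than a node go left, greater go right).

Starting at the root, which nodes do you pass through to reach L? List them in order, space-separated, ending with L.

G P H L

Insert G: tree is empty, so G becomes the root.
Insert F: F < G → go left. Place as left child of G.
Insert D: D < G → go left; D < F → go left. Place as left child of F.
Insert C: C < G → go left; C < F → go left; C < D → go left. Place as left child of D.
Insert P: P > G → go right. Place as right child of G.
Insert S: S > G → go right; S > P → go right. Place as right child of P.
Insert B: B < G → go left; B < F → go left; B < D → go left; B < C → go left. Place as left child of C.
Insert H: H > G → go right; H < P → go left. Place as left child of P.
Insert L: L > G → go right; L < P → go left; L > H → go right. Place as right child of H.
Insert Y: Y > G → go right; Y > P → go right; Y > S → go right. Place as right child of S.
Insert J: J > G → go right; J < P → go left; J > H → go right; J < L → go left. Place as left child of L.
Insert E: E < G → go left; E < F → go left; E > D → go right. Place as right child of D.
Insert A: A < G → go left; A < F → go left; A < D → go left; A < C → go left; A < B → go left. Place as left child of B.
Insert V: V > G → go right; V > P → go right; V > S → go right; V < Y → go left. Place as left child of Y.
Insert N: N > G → go right; N < P → go left; N > H → go right; N > L → go right. Place as right child of L.
Insert Q: Q > G → go right; Q > P → go right; Q < S → go left. Place as left child of S.
Insert I: I > G → go right; I < P → go left; I > H → go right; I < L → go left; I < J → go left. Place as left child of J.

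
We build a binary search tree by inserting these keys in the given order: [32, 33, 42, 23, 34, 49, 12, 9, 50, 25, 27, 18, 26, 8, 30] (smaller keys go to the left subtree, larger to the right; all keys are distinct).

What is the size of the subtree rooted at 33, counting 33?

5

Resulting structure (node: left, right):
  32: L=23, R=33
  33: L=–, R=42
  42: L=34, R=49
  23: L=12, R=25
  34: L=–, R=–
  49: L=–, R=50
  12: L=9, R=18
  9: L=8, R=–
  50: L=–, R=–
  25: L=–, R=27
  27: L=26, R=30
  18: L=–, R=–
  26: L=–, R=–
  8: L=–, R=–
  30: L=–, R=–

Subtree rooted at 33 contains: 33, 42, 34, 49, 50 — 5 nodes.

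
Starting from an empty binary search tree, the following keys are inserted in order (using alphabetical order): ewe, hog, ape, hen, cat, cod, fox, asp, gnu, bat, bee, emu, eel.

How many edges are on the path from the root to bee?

Resulting structure (node: left, right):
  ewe: L=ape, R=hog
  hog: L=hen, R=–
  ape: L=–, R=cat
  hen: L=fox, R=–
  cat: L=asp, R=cod
  cod: L=–, R=emu
  fox: L=–, R=gnu
  asp: L=–, R=bat
  gnu: L=–, R=–
  bat: L=–, R=bee
  bee: L=–, R=–
  emu: L=eel, R=–
  eel: L=–, R=–

Path to bee: ewe → ape → cat → asp → bat → bee, which is 5 edges.

5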